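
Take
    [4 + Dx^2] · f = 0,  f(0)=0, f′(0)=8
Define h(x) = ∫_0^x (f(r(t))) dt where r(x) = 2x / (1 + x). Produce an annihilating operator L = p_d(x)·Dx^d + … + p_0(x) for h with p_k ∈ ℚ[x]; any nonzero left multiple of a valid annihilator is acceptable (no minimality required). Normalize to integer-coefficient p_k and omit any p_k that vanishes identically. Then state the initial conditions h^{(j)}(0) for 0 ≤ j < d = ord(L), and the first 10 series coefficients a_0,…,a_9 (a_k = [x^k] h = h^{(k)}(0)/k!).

f: a_k = 0, 8, 0, -16/3, 0, 16/15, 0, -32/315, 0, 16/2835, …
h₀=f(r): pull back L_f along r ⇒ L₀.
∫: right-multiply L₀ by Dx.
L = 16·Dx + (2 + 6·x + 6·x^2 + 2·x^3)·Dx^2 + (1 + 4·x + 6·x^2 + 4·x^3 + x^4)·Dx^3  (order 3).
h: a_k = 0, 0, 8, -16/3, -20/3, 112/5, -1544/45, 240/7, -4922/315, -10064/405, …
ICs: h(0) = 0, h′(0) = 0, h′′(0) = 16.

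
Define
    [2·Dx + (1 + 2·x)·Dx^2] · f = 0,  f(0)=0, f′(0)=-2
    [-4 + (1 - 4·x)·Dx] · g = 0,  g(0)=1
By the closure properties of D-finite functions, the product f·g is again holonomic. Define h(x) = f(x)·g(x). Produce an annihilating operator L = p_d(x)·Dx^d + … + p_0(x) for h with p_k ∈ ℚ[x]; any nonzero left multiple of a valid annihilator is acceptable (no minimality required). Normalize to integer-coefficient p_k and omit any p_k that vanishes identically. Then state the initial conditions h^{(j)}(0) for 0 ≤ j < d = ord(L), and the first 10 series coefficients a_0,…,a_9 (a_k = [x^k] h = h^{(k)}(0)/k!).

L = 8 + (6 + 24·x)·Dx + (-1 + 2·x + 8·x^2)·Dx^2  (order 2).
h: a_k = 0, -2, -6, -80/3, -308/3, -6256/15, -8288/5, -232704/35, -929696/35, -33486976/315, …
ICs: h(0) = 0, h′(0) = -2.

f: a_k = 0, -2, 2, -8/3, 4, -32/5, 32/3, -128/7, 32, -512/9, …
g: a_k = 1, 4, 16, 64, 256, 1024, 4096, 16384, 65536, 262144, …
h₀=f·g: eliminate ⇒ L₀, order ≤ 2·1.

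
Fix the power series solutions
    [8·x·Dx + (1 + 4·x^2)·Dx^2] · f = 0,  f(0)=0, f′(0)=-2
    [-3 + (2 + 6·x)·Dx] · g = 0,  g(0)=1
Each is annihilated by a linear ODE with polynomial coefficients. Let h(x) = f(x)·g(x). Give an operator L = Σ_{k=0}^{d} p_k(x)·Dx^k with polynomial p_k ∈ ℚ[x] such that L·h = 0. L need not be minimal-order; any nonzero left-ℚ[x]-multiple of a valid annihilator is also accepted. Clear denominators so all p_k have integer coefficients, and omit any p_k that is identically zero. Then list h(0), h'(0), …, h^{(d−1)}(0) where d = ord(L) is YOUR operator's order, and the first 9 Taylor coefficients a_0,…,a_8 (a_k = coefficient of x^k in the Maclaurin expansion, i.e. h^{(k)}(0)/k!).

f: a_k = 0, -2, 0, 8/3, 0, -32/5, 0, 128/7, 0, …
g: a_k = 1, 3/2, -9/8, 27/16, -405/128, 1701/256, -15309/1024, 72171/2048, -2814669/32768, …
h₀=f·g: eliminate ⇒ L₀, order ≤ 2·1.
L = (27 - 48·x - 36·x^2) + (-12 - 4·x + 144·x^2 + 144·x^3)·Dx + (4 + 24·x + 52·x^2 + 96·x^3 + 144·x^4)·Dx^2  (order 2).
h: a_k = 0, -2, -3, 59/12, 5/8, -983/320, -11769/640, 841319/17920, -1294977/35840, …
ICs: h(0) = 0, h′(0) = -2.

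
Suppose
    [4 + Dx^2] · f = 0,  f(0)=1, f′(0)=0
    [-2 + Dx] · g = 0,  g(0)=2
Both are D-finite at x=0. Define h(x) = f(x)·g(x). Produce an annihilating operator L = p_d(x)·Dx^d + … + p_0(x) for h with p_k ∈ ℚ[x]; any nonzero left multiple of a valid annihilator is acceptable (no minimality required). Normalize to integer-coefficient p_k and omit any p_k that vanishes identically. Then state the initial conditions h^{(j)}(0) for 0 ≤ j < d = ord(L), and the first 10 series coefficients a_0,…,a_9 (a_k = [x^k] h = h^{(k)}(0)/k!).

f: a_k = 1, 0, -2, 0, 2/3, 0, -4/45, 0, 2/315, 0, …
g: a_k = 2, 4, 4, 8/3, 4/3, 8/15, 8/45, 16/315, 4/315, 8/2835, …
h₀=f·g: eliminate ⇒ L₀, order ≤ 2·1.
L = 8 - 4·Dx + Dx^2  (order 2).
h: a_k = 2, 4, 0, -16/3, -16/3, -32/15, 0, 128/315, 64/315, 128/2835, …
ICs: h(0) = 2, h′(0) = 4.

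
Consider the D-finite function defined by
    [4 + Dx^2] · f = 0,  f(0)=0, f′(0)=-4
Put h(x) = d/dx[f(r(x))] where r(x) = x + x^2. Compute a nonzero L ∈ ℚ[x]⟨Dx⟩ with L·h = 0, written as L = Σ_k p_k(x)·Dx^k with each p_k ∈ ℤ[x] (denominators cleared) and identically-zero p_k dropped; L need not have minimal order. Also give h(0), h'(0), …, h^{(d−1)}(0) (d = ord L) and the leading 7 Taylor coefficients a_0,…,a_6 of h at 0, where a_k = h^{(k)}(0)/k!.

f: a_k = 0, -4, 0, 8/3, 0, -8/15, 0, …
L₀ from L_f via x↦r, Dx↦r'^{-1}Dx.
h₀' ⇒ L via d/dx closure of L₀.
L = (16 + 32·x + 96·x^2 + 128·x^3 + 64·x^4) + (-6 - 12·x)·Dx + (1 + 4·x + 4·x^2)·Dx^2  (order 2).
h: a_k = -4, -8, 8, 32, 112/3, 0, -1664/45, …
ICs: h(0) = -4, h′(0) = -8.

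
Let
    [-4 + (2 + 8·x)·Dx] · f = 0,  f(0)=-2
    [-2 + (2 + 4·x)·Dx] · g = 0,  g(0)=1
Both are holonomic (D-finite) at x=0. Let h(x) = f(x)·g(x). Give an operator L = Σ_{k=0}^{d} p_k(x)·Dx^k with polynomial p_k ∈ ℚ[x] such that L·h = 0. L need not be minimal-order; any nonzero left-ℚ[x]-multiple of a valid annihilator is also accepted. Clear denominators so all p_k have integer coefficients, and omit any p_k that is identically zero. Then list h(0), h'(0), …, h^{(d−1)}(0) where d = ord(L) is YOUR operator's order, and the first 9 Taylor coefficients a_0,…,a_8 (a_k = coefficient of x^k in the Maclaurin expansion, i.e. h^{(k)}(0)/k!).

L = (-3 - 8·x) + (1 + 6·x + 8·x^2)·Dx  (order 1).
h: a_k = -2, -6, 1, -3, 37/4, -117/4, 757/8, -2499/8, 67181/64, …
ICs: h(0) = -2.

f: a_k = -2, -4, 4, -8, 20, -56, 168, -528, 1716, …
g: a_k = 1, 1, -1/2, 1/2, -5/8, 7/8, -21/16, 33/16, -429/128, …
h₀=f·g: eliminate ⇒ L₀, order ≤ 1·1.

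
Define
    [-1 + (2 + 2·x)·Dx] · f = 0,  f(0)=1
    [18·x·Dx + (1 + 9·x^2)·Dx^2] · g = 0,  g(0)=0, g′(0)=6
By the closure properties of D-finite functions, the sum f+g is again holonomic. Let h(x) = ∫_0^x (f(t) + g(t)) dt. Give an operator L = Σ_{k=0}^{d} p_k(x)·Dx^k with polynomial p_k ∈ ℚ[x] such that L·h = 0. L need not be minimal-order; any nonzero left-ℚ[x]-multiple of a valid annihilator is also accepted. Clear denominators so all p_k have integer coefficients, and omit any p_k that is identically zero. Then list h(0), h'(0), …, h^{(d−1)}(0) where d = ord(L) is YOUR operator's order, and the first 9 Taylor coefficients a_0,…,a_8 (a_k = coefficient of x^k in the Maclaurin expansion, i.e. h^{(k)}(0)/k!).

L = (-36 - 90·x + 972·x^2 + 486·x^3)·Dx^2 + (-75 - 144·x + 1818·x^2 + 3888·x^3 + 1701·x^4)·Dx^3 + (-2 + 70·x + 108·x^2 + 684·x^3 + 1134·x^4 + 486·x^5)·Dx^4  (order 4).
h: a_k = 0, 1, 13/4, -1/24, -287/64, -1/128, 124451/7680, -3/1024, -8957721/114688, …
ICs: h(0) = 0, h′(0) = 1, h′′(0) = 13/2, h′′′(0) = -1/4.

f: a_k = 1, 1/2, -1/8, 1/16, -5/128, 7/256, -21/1024, 33/2048, -429/32768, …
g: a_k = 0, 6, 0, -18, 0, 486/5, 0, -4374/7, 0, …
f+g: L₀ = lclm(L_f,L_g), ord ≤ 1+2.
∫: right-multiply L₀ by Dx.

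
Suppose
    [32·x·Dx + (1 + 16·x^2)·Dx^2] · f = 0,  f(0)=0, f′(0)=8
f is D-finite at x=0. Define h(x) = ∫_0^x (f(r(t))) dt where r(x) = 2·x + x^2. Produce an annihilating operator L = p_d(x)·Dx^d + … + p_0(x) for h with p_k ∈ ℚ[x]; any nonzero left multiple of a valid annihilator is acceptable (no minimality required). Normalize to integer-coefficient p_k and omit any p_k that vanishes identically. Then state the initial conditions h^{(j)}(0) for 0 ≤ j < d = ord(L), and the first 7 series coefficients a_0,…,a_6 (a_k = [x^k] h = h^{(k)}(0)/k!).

f: a_k = 0, 8, 0, -128/3, 0, 2048/5, 0, …
Substitute x→r, Dx→(1/r')Dx; clear ⇒ L₀.
Integrate: L := L₀·Dx.
L = (-1 + 128·x + 256·x^2 + 192·x^3 + 48·x^4)·Dx^2 + (1 + x + 64·x^2 + 128·x^3 + 80·x^4 + 16·x^5)·Dx^3  (order 3).
h: a_k = 0, 0, 8, 8/3, -256/3, -512/5, 32128/15, …
ICs: h(0) = 0, h′(0) = 0, h′′(0) = 16.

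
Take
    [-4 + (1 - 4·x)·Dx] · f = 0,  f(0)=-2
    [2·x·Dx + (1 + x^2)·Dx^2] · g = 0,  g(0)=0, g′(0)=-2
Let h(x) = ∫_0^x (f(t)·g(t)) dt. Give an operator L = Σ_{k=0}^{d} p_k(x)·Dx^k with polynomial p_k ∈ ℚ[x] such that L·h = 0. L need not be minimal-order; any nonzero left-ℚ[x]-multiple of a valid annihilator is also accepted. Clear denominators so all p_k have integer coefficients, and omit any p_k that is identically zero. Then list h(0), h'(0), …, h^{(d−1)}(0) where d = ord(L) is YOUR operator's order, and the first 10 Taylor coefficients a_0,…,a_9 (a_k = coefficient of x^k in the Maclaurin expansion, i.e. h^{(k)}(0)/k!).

f: a_k = -2, -8, -32, -128, -512, -2048, -8192, -32768, -131072, -524288, …
g: a_k = 0, -2, 0, 2/3, 0, -2/5, 0, 2/7, 0, -2/9, …
L₀ := L_f ⊗_s L_g (sym. prod.), ord ≤ 2.
h=∫₀ˣh₀: take L = L₀·Dx.
L = 8·x·Dx + (8 - 2·x + 16·x^2)·Dx^2 + (-1 + 4·x - x^2 + 4·x^3)·Dx^3  (order 3).
h: a_k = 0, 0, 2, 16/3, 47/3, 752/15, 7526/45, 60208/105, 421441/210, 6743056/945, …
ICs: h(0) = 0, h′(0) = 0, h′′(0) = 4.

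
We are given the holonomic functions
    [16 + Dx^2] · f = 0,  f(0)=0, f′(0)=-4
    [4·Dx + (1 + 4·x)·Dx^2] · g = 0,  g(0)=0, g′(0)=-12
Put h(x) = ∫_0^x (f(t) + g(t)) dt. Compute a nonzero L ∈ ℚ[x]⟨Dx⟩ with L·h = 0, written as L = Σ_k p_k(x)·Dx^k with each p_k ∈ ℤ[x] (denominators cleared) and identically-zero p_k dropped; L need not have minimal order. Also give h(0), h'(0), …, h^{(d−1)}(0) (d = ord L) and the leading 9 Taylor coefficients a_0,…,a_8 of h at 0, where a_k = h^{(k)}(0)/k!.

L = (448 + 512·x + 1024·x^2)·Dx^2 + (48 + 320·x + 768·x^2 + 1024·x^3)·Dx^3 + (28 + 32·x + 64·x^2)·Dx^4 + (3 + 20·x + 48·x^2 + 64·x^3)·Dx^5  (order 5).
h: a_k = 0, 0, -8, 8, -40/3, 192/5, -4672/45, 2048/7, -276352/315, …
ICs: h(0) = 0, h′(0) = 0, h′′(0) = -16, h′′′(0) = 48, h′′′′(0) = -320.

f: a_k = 0, -4, 0, 32/3, 0, -128/15, 0, 1024/315, 0, …
g: a_k = 0, -12, 24, -64, 192, -3072/5, 2048, -49152/7, 24576, …
f+g: L₀ = lclm(L_f,L_g), ord ≤ 2+2.
h=∫₀ˣh₀: take L = L₀·Dx.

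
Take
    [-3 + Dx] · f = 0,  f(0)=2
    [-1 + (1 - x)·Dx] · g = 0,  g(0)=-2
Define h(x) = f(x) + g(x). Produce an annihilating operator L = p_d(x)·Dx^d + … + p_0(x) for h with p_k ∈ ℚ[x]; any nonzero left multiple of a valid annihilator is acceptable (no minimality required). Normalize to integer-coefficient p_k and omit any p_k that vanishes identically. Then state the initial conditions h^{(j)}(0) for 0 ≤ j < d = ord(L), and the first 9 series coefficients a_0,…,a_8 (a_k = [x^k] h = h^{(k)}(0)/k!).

f: a_k = 2, 6, 9, 9, 27/4, 81/20, 81/40, 243/280, 729/2240, …
g: a_k = -2, -2, -2, -2, -2, -2, -2, -2, -2, …
Weyl lclm of L_f,L_g ⇒ L₀ (ord ≤ 2).
L = (-3 + 9·x) + (7 - 18·x + 9·x^2)·Dx + (-2 + 5·x - 3·x^2)·Dx^2  (order 2).
h: a_k = 0, 4, 7, 7, 19/4, 41/20, 1/40, -317/280, -3751/2240, …
ICs: h(0) = 0, h′(0) = 4.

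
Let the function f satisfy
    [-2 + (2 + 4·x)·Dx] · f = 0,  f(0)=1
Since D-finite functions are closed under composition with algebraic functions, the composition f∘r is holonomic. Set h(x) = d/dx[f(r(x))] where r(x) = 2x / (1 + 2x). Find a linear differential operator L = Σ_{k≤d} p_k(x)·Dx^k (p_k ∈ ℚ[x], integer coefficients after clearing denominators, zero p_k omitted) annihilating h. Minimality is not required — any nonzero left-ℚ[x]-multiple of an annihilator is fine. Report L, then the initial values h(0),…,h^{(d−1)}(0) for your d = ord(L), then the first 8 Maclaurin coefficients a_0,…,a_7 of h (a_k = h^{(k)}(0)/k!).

L = (-6 - 24·x) + (-1 - 8·x - 12·x^2)·Dx  (order 1).
h: a_k = 2, -12, 60, -296, 1500, -7848, 42168, -231120, …
ICs: h(0) = 2.

f: a_k = 1, 1, -1/2, 1/2, -5/8, 7/8, -21/16, 33/16, …
Change of var in L_f (x↦r) gives L₀.
Derive L from L₀ (diff closure).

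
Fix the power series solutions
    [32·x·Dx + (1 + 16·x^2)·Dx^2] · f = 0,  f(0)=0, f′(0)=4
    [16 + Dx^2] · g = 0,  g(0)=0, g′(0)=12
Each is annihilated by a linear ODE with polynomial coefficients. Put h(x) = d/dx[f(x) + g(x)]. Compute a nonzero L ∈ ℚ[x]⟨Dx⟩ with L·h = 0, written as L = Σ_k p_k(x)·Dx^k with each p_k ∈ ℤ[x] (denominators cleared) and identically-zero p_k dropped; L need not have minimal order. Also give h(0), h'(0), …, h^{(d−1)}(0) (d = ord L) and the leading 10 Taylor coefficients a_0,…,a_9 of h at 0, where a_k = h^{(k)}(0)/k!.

f: a_k = 0, 4, 0, -64/3, 0, 1024/5, 0, -16384/7, 0, 262144/9, …
g: a_k = 0, 12, 0, -32, 0, 128/5, 0, -1024/105, 0, 2048/945, …
Weyl lclm of L_f,L_g ⇒ L₀ (ord ≤ 4).
h=h₀': d/dx-closure on L₀ ⇒ L.
L = (-5632·x + 114688·x^3 + 131072·x^5) + (-16 + 1792·x^2 + 36864·x^4 + 65536·x^6)·Dx + (-352·x + 7168·x^3 + 8192·x^5)·Dx^2 + (-1 + 112·x^2 + 2304·x^4 + 4096·x^6)·Dx^3  (order 3).
h: a_k = 16, 0, -160, 0, 1152, 0, -246784/15, 0, 27527168/105, 0, …
ICs: h(0) = 16, h′(0) = 0, h′′(0) = -320.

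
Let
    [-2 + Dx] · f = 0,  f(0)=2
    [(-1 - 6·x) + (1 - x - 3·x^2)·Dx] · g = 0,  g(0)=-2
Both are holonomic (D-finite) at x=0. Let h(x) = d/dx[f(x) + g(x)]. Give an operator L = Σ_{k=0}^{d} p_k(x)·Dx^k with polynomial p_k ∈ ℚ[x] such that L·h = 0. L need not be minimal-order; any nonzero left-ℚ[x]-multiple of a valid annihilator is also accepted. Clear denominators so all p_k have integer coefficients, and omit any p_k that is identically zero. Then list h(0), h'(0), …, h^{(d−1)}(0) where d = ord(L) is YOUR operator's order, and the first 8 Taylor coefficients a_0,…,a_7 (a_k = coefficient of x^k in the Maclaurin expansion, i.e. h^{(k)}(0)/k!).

f: a_k = 2, 4, 4, 8/3, 4/3, 8/15, 8/45, 16/315, …
g: a_k = -2, -2, -8, -14, -38, -80, -194, -434, …
Weyl lclm of L_f,L_g ⇒ L₀ (ord ≤ 2).
Differentiate: ansatz ord ≤ ord L₀ ⇒ L.
L = (26 + 268·x + 300·x^2 + 864·x^3 + 324·x^4) + (-19 - 136·x - 196·x^2 - 372·x^3 + 90·x^4 + 108·x^5)·Dx + (3 + x + 23·x^2 - 30·x^3 - 126·x^4 - 54·x^5)·Dx^2  (order 2).
h: a_k = 2, -8, -34, -440/3, -1192/3, -17444/15, -136694/45, -2560288/315, …
ICs: h(0) = 2, h′(0) = -8.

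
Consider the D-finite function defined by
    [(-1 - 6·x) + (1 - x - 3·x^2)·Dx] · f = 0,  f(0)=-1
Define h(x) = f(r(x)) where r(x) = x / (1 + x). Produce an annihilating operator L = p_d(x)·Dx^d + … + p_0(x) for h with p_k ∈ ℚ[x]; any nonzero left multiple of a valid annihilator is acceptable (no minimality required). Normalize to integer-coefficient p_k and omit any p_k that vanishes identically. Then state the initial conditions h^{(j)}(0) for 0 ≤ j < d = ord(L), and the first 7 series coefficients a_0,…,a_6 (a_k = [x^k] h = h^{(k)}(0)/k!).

f: a_k = -1, -1, -4, -7, -19, -40, -97, …
Change of var in L_f (x↦r) gives L₀.
L = (1 + 7·x) + (-1 - 2·x + 2·x^2 + 3·x^3)·Dx  (order 1).
h: a_k = -1, -1, -3, 0, -9, 9, -36, …
ICs: h(0) = -1.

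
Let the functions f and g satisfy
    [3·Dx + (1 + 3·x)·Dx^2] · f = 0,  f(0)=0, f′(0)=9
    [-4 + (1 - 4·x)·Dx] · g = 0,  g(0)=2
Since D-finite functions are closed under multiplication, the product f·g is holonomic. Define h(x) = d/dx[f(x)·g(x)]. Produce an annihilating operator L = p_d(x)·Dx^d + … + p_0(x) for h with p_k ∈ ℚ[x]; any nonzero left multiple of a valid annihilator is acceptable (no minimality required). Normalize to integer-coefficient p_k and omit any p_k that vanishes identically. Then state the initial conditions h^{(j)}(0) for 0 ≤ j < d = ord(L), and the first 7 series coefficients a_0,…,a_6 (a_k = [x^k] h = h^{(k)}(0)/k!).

f: a_k = 0, 9, -27/2, 27, -243/4, 729/5, -729/2, …
g: a_k = 2, 8, 32, 128, 512, 2048, 8192, …
f·g: L₀ = L_f ⊗_s L_g, ord ≤ 2·1.
h=h₀': d/dx-closure on L₀ ⇒ L.
L = 48 + (6 + 60·x)·Dx + (-1 + x + 12·x^2)·Dx^2  (order 2).
h: a_k = 18, 90, 702, 3258, 17748, 404082/5, 1951326/5, …
ICs: h(0) = 18, h′(0) = 90.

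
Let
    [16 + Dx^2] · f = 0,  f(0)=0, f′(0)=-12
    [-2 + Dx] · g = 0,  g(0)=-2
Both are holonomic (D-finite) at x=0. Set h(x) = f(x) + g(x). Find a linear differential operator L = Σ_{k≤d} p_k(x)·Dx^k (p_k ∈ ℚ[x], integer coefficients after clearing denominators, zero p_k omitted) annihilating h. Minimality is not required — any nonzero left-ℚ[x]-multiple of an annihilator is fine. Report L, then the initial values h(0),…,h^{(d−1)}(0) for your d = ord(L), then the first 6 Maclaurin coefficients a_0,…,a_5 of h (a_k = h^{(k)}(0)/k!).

L = -32 + 16·Dx - 2·Dx^2 + Dx^3  (order 3).
h: a_k = -2, -16, -4, 88/3, -4/3, -392/15, …
ICs: h(0) = -2, h′(0) = -16, h′′(0) = -8.

f: a_k = 0, -12, 0, 32, 0, -128/5, …
g: a_k = -2, -4, -4, -8/3, -4/3, -8/15, …
h₀=f+g: left-lcm gives L₀, ord ≤ 3.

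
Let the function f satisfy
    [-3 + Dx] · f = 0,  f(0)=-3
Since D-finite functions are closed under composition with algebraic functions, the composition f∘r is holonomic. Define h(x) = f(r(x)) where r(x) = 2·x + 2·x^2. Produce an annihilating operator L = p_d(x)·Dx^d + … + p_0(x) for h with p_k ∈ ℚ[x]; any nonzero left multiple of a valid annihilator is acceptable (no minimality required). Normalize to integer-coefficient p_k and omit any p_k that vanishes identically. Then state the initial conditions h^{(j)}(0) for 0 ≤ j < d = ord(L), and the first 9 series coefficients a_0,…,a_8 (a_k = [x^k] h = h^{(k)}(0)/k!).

L = (-6 - 12·x) + Dx  (order 1).
h: a_k = -3, -18, -72, -216, -540, -5832/5, -11232/5, -137376/35, -220968/35, …
ICs: h(0) = -3.

f: a_k = -3, -9, -27/2, -27/2, -81/8, -243/40, -243/80, -729/560, -2187/4480, …
Change of var in L_f (x↦r) gives L₀.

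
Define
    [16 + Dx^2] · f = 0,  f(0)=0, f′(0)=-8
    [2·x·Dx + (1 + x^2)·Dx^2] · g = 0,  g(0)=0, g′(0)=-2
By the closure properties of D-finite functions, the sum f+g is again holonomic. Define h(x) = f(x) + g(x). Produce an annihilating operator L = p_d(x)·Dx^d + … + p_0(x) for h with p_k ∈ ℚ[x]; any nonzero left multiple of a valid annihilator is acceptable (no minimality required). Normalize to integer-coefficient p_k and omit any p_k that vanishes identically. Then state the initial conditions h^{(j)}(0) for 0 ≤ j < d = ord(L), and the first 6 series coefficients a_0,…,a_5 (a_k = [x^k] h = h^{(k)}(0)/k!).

f: a_k = 0, -8, 0, 64/3, 0, -256/15, …
g: a_k = 0, -2, 0, 2/3, 0, -2/5, …
Sum ⇒ L₀ = lclm(L_f,L_g) in ℚ(x)⟨Dx⟩.
L = (64·x + 704·x^3 + 256·x^5)·Dx + (112 + 416·x^2 + 432·x^4 + 128·x^6)·Dx^2 + (4·x + 44·x^3 + 16·x^5)·Dx^3 + (7 + 26·x^2 + 27·x^4 + 8·x^6)·Dx^4  (order 4).
h: a_k = 0, -10, 0, 22, 0, -262/15, …
ICs: h(0) = 0, h′(0) = -10, h′′(0) = 0, h′′′(0) = 132.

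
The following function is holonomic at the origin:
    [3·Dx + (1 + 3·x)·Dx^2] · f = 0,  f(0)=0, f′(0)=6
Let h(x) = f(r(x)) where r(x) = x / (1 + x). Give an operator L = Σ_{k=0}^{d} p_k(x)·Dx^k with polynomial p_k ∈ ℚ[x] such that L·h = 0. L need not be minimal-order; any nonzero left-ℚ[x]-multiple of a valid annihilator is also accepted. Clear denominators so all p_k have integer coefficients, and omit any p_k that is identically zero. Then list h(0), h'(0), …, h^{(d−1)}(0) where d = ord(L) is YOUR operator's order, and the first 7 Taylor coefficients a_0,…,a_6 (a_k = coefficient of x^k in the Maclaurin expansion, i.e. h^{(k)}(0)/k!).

L = (5 + 8·x)·Dx + (1 + 5·x + 4·x^2)·Dx^2  (order 2).
h: a_k = 0, 6, -15, 42, -255/2, 2046/5, -1365, …
ICs: h(0) = 0, h′(0) = 6.

f: a_k = 0, 6, -9, 18, -81/2, 486/5, -243, …
Change of var in L_f (x↦r) gives L₀.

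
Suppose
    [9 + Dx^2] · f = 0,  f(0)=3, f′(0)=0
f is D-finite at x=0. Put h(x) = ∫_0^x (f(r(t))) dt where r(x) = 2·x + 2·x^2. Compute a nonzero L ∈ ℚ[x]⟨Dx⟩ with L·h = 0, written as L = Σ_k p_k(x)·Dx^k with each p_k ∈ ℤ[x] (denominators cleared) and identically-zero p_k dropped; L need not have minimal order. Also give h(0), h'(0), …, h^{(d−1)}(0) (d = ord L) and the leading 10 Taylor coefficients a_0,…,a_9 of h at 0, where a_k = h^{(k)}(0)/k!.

f: a_k = 3, 0, -27/2, 0, 81/8, 0, -243/80, 0, 2187/4480, 0, …
h₀=f(r): pull back L_f along r ⇒ L₀.
∫: right-multiply L₀ by Dx.
L = (36 + 216·x + 432·x^2 + 288·x^3)·Dx - 2·Dx^2 + (1 + 2·x)·Dx^3  (order 3).
h: a_k = 0, 3, 0, -18, -27, 108/5, 108, 3888/35, -324/5, -10224/35, …
ICs: h(0) = 0, h′(0) = 3, h′′(0) = 0.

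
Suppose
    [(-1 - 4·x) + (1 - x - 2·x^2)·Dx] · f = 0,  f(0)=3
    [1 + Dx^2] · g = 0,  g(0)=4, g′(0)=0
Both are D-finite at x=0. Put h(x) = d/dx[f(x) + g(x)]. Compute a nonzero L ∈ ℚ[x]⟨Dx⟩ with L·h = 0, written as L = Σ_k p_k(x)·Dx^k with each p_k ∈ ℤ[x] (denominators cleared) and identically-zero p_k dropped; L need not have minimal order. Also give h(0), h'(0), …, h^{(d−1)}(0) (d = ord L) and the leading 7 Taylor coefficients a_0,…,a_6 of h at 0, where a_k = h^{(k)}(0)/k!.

L = (270 + 1200·x + 2862·x^2 + 1860·x^3 + 1920·x^4 + 144·x^5 + 96·x^6) + (-31 - 115·x + 75·x^2 + 241·x^3 + 430·x^4 + 372·x^5 + 56·x^6 + 32·x^7)·Dx + (270 + 1200·x + 2862·x^2 + 1860·x^3 + 1920·x^4 + 144·x^5 + 96·x^6)·Dx^2 + (-31 - 115·x + 75·x^2 + 241·x^3 + 430·x^4 + 372·x^5 + 56·x^6 + 32·x^7)·Dx^3  (order 3).
h: a_k = 3, 14, 45, 398/3, 315, 23219/30, 1785, …
ICs: h(0) = 3, h′(0) = 14, h′′(0) = 90.

f: a_k = 3, 3, 9, 15, 33, 63, 129, …
g: a_k = 4, 0, -2, 0, 1/6, 0, -1/180, …
Weyl lclm of L_f,L_g ⇒ L₀ (ord ≤ 3).
Differentiate: ansatz ord ≤ ord L₀ ⇒ L.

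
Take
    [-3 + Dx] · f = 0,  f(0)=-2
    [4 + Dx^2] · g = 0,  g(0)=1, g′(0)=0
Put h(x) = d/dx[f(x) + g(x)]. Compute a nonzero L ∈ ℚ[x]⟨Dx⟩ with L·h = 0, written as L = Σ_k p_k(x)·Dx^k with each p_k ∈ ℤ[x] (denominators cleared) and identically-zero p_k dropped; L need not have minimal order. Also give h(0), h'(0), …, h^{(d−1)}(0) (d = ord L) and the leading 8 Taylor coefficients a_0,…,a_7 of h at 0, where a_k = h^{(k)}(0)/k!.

f: a_k = -2, -6, -9, -9, -27/4, -81/20, -81/40, -243/280, …
g: a_k = 1, 0, -2, 0, 2/3, 0, -4/45, 0, …
Weyl lclm of L_f,L_g ⇒ L₀ (ord ≤ 3).
Differentiate: ansatz ord ≤ ord L₀ ⇒ L.
L = 12 - 4·Dx + 3·Dx^2 - Dx^3  (order 3).
h: a_k = -6, -22, -27, -73/3, -81/4, -761/60, -243/40, -919/360, …
ICs: h(0) = -6, h′(0) = -22, h′′(0) = -54.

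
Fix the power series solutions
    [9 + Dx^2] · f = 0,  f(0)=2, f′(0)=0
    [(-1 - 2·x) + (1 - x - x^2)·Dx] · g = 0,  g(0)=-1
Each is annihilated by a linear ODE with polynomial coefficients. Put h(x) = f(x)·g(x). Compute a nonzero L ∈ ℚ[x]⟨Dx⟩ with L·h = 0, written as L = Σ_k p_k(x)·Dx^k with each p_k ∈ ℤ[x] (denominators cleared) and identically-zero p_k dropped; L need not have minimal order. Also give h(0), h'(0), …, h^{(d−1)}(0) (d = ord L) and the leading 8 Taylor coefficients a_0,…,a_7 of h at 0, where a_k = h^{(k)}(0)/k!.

f: a_k = 2, 0, -9, 0, 27/4, 0, -81/40, 0, …
g: a_k = -1, -1, -2, -3, -5, -8, -13, -21, …
Product ⇒ symmetric product L₀, ord ≤ 2.
L = (-7 + 9·x + 9·x^2) + (2 + 4·x)·Dx + (-1 + x + x^2)·Dx^2  (order 2).
h: a_k = -2, -2, 5, 3, 5/4, 17/4, 301/40, 471/40, …
ICs: h(0) = -2, h′(0) = -2.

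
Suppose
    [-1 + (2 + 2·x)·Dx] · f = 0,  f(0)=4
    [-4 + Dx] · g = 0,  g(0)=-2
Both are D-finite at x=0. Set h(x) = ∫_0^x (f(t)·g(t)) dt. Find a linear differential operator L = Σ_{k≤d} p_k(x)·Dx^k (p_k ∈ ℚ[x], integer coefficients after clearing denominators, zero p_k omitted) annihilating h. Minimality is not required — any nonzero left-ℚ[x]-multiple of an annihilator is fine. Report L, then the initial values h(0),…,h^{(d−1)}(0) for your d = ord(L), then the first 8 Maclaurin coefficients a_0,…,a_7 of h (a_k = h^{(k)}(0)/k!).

L = (-9 - 8·x)·Dx + (2 + 2·x)·Dx^2  (order 2).
h: a_k = 0, -8, -18, -79/3, -683/24, -1947/80, -49553/2880, -417727/40320, …
ICs: h(0) = 0, h′(0) = -8.

f: a_k = 4, 2, -1/2, 1/4, -5/32, 7/64, -21/256, 33/512, …
g: a_k = -2, -8, -16, -64/3, -64/3, -256/15, -512/45, -2048/315, …
Product ⇒ symmetric product L₀, ord ≤ 1.
h=∫₀ˣh₀: take L = L₀·Dx.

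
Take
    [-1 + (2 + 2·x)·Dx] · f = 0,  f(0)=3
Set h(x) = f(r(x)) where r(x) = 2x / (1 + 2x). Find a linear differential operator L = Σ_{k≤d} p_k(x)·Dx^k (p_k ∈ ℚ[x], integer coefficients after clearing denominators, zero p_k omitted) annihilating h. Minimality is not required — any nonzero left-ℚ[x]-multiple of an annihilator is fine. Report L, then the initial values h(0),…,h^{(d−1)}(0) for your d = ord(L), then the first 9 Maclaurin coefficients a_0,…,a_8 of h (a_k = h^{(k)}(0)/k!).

f: a_k = 3, 3/2, -3/8, 3/16, -15/128, 21/256, -63/1024, 99/2048, -1287/32768, …
Change of var in L_f (x↦r) gives L₀.
L = -1 + (1 + 6·x + 8·x^2)·Dx  (order 1).
h: a_k = 3, 3, -15/2, 39/2, -423/8, 1197/8, -7059/16, 21615/16, -547383/128, …
ICs: h(0) = 3.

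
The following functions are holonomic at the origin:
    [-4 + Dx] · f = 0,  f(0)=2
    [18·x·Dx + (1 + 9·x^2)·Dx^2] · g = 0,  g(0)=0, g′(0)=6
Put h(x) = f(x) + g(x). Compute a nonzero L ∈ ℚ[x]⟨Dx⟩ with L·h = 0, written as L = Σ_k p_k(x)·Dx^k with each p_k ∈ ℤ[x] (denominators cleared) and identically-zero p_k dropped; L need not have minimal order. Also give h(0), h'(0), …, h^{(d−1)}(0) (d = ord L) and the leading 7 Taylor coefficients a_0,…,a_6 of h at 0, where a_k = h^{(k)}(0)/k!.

L = (36 - 144·x - 972·x^2 - 1296·x^3)·Dx + (-17 + 99·x^2 - 648·x^4)·Dx^2 + (2 + 9·x + 36·x^2 + 81·x^3 + 162·x^4)·Dx^3  (order 3).
h: a_k = 2, 14, 16, 10/3, 64/3, 1714/15, 512/45, …
ICs: h(0) = 2, h′(0) = 14, h′′(0) = 32.

f: a_k = 2, 8, 16, 64/3, 64/3, 256/15, 512/45, …
g: a_k = 0, 6, 0, -18, 0, 486/5, 0, …
Weyl lclm of L_f,L_g ⇒ L₀ (ord ≤ 3).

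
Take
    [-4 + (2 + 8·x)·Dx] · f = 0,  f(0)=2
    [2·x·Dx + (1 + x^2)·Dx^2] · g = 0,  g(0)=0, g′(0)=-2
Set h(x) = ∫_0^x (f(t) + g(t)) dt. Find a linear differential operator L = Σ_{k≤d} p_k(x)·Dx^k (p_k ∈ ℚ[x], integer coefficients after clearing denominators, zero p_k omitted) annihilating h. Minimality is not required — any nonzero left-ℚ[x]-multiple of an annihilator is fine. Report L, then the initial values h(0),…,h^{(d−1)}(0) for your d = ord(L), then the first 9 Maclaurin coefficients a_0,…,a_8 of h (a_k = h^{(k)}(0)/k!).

L = (-2 - 20·x + 6·x^2 + 12·x^3)·Dx^2 + (-7 - 8·x - 25·x^2 + 24·x^3 + 42·x^4)·Dx^3 + (-1 - 3·x + 6·x^2 + 9·x^3 + 7·x^4 + 12·x^5)·Dx^4  (order 4).
h: a_k = 0, 2, 1, -4/3, 13/6, -4, 139/15, -24, 1849/28, …
ICs: h(0) = 0, h′(0) = 2, h′′(0) = 2, h′′′(0) = -8.

f: a_k = 2, 4, -4, 8, -20, 56, -168, 528, -1716, …
g: a_k = 0, -2, 0, 2/3, 0, -2/5, 0, 2/7, 0, …
Weyl lclm of L_f,L_g ⇒ L₀ (ord ≤ 3).
h=∫h₀ ⇒ L = L₀·Dx.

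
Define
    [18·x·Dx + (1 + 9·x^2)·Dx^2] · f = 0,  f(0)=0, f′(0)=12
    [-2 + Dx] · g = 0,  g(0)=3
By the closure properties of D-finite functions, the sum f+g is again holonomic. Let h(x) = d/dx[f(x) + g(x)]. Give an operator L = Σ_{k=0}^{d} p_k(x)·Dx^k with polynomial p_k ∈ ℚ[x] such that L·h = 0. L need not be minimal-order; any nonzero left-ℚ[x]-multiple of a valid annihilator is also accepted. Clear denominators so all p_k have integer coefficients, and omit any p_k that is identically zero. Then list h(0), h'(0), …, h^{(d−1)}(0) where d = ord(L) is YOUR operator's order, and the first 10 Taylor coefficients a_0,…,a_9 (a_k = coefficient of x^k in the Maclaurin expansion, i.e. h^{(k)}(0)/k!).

L = (18 - 36·x - 486·x^2 - 324·x^3) + (-11 + 207·x^2 - 162·x^4)·Dx + (1 + 9·x + 18·x^2 + 81·x^3 + 81·x^4)·Dx^2  (order 2).
h: a_k = 18, 12, -96, 8, 976, 8/5, -131212/15, 16/105, 8266864/105, 8/945, …
ICs: h(0) = 18, h′(0) = 12.

f: a_k = 0, 12, 0, -36, 0, 972/5, 0, -8748/7, 0, 8748, …
g: a_k = 3, 6, 6, 4, 2, 4/5, 4/15, 8/105, 2/105, 4/945, …
Sum ⇒ L₀ = lclm(L_f,L_g) in ℚ(x)⟨Dx⟩.
Derive L from L₀ (diff closure).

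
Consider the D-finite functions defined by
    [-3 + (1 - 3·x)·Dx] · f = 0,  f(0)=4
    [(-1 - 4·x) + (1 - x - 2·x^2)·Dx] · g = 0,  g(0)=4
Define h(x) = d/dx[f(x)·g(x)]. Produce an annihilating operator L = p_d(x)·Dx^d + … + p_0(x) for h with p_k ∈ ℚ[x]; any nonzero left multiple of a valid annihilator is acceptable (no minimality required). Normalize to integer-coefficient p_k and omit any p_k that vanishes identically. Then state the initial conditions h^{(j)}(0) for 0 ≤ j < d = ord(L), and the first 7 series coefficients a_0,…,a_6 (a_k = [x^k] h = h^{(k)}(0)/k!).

L = (15 - 30·x - 69·x^2 + 48·x^3 + 216·x^4) + (-2 + 9·x + 3·x^2 - 47·x^3 + 15·x^4 + 54·x^5)·Dx  (order 1).
h: a_k = 64, 480, 2400, 10304, 40320, 149280, 532000, …
ICs: h(0) = 64.

f: a_k = 4, 12, 36, 108, 324, 972, 2916, …
g: a_k = 4, 4, 12, 20, 44, 84, 172, …
L₀ := L_f ⊗_s L_g (sym. prod.), ord ≤ 1.
Derive L from L₀ (diff closure).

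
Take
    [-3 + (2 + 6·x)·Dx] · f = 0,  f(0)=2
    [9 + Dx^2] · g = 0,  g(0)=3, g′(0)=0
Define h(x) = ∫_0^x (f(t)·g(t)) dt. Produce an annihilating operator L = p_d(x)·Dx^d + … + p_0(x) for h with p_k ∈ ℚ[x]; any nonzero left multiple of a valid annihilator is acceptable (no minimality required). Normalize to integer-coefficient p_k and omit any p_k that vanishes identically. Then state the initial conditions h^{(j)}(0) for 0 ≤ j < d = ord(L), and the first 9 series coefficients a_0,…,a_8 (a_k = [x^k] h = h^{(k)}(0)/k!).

f: a_k = 2, 3, -9/4, 27/8, -405/64, 1701/128, -15309/512, 72171/1024, -2814669/16384, …
g: a_k = 3, 0, -27/2, 0, 81/8, 0, -243/80, 0, 2187/4480, …
Sym-product of L_f,L_g gives L₀ (≤ ord 2).
h=∫₀ˣh₀: take L = L₀·Dx.
L = (63 + 216·x + 324·x^2)·Dx + (-12 - 36·x)·Dx^2 + (4 + 24·x + 36·x^2)·Dx^3  (order 3).
h: a_k = 0, 6, 9/2, -45/4, -243/32, 405/64, 1053/256, -84807/17920, 292329/40960, …
ICs: h(0) = 0, h′(0) = 6, h′′(0) = 9.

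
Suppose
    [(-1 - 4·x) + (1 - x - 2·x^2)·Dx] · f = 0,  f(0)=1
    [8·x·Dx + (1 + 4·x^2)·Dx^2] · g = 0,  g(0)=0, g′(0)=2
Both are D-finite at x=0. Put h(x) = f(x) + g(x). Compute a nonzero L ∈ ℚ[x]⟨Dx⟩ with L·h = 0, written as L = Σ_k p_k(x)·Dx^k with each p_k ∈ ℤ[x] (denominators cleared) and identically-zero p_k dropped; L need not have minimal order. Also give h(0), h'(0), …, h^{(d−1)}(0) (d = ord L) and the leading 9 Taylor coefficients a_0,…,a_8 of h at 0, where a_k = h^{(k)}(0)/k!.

L = (-24 + 96·x + 864·x^2 + 1536·x^3 + 3264·x^4 + 768·x^6)·Dx + (19 + 80·x + 100·x^2 + 544·x^3 + 1424·x^4 + 2368·x^5 + 192·x^6 + 768·x^7)·Dx^2 + (-3 - 7·x - 32·x^2 + 28·x^3 - 24·x^4 + 240·x^5 + 256·x^6 + 64·x^7 + 128·x^8)·Dx^3  (order 3).
h: a_k = 1, 3, 3, 7/3, 11, 137/5, 43, 467/7, 171, …
ICs: h(0) = 1, h′(0) = 3, h′′(0) = 6.

f: a_k = 1, 1, 3, 5, 11, 21, 43, 85, 171, …
g: a_k = 0, 2, 0, -8/3, 0, 32/5, 0, -128/7, 0, …
f+g: L₀ = lclm(L_f,L_g), ord ≤ 1+2.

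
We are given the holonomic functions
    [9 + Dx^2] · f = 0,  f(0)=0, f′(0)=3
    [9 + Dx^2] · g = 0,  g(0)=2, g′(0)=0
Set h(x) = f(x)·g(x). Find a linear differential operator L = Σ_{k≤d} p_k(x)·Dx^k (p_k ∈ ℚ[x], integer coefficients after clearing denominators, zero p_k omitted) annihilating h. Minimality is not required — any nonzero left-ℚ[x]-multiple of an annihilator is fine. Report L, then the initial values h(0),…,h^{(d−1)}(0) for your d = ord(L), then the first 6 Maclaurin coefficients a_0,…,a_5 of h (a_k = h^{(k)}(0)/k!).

L = 36·Dx + Dx^3  (order 3).
h: a_k = 0, 6, 0, -36, 0, 324/5, …
ICs: h(0) = 0, h′(0) = 6, h′′(0) = 0.

f: a_k = 0, 3, 0, -9/2, 0, 81/40, …
g: a_k = 2, 0, -9, 0, 27/4, 0, …
L₀ := L_f ⊗_s L_g (sym. prod.), ord ≤ 4.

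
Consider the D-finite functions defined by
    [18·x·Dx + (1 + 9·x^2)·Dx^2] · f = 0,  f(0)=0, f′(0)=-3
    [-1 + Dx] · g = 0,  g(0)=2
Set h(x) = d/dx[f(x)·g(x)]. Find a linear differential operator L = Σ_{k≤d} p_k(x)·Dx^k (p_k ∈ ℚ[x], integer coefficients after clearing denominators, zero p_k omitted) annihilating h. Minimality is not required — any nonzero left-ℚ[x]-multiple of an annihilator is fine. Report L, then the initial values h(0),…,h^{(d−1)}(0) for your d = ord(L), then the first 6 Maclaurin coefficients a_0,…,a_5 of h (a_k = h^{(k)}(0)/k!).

f: a_k = 0, -3, 0, 9, 0, -243/5, …
g: a_k = 2, 2, 1, 1/3, 1/12, 1/60, …
h₀=f·g: eliminate ⇒ L₀, order ≤ 2·1.
Derive L from L₀ (diff closure).
L = (-17 - 36·x + 504·x^2 - 324·x^3 + 81·x^4) + (16 + 54·x - 522·x^2 + 486·x^3 - 162·x^4)·Dx + (1 - 18·x + 18·x^2 - 162·x^3 + 81·x^4)·Dx^2  (order 2).
h: a_k = -6, -12, 45, 68, -1769/4, -1131/2, …
ICs: h(0) = -6, h′(0) = -12.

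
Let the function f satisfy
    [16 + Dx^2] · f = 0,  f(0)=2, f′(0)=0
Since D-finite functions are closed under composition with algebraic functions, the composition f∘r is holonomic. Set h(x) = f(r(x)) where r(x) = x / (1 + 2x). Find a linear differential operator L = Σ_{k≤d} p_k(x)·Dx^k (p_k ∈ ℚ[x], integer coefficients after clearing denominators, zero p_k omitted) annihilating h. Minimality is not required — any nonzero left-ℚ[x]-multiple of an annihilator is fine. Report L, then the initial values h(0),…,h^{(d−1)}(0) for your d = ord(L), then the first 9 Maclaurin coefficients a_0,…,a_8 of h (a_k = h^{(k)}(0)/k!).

L = 16 + (4 + 24·x + 48·x^2 + 32·x^3)·Dx + (1 + 8·x + 24·x^2 + 32·x^3 + 16·x^4)·Dx^2  (order 2).
h: a_k = 2, 0, -16, 64, -512/3, 1024/3, -19712/45, -1024/5, 1205248/315, …
ICs: h(0) = 2, h′(0) = 0.

f: a_k = 2, 0, -16, 0, 64/3, 0, -512/45, 0, 1024/315, …
L₀ from L_f via x↦r, Dx↦r'^{-1}Dx.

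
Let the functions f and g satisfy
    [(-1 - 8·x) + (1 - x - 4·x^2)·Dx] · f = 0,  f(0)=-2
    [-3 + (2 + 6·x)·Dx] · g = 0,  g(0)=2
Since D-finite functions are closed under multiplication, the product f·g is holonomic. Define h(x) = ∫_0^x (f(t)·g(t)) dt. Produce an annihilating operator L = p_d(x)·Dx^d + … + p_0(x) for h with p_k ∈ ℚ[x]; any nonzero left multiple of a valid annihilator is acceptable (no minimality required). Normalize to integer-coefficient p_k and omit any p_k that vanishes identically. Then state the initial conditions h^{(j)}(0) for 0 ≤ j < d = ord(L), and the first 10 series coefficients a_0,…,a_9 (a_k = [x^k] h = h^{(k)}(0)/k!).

f: a_k = -2, -2, -10, -18, -58, -130, -362, -882, -2330, -5858, …
g: a_k = 2, 3, -9/4, 27/8, -405/64, 1701/128, -15309/512, 72171/1024, -2814669/16384, 14073345/32768, …
h₀=f·g: eliminate ⇒ L₀, order ≤ 1·1.
Integrate: L := L₀·Dx.
L = (5 + 19·x + 36·x^2)·Dx + (-2 - 4·x + 14·x^2 + 24·x^3)·Dx^2  (order 2).
h: a_k = 0, -4, -5, -43/6, -273/16, -4531/160, -28235/384, -242623/1792, -1460937/4096, -51616067/73728, …
ICs: h(0) = 0, h′(0) = -4.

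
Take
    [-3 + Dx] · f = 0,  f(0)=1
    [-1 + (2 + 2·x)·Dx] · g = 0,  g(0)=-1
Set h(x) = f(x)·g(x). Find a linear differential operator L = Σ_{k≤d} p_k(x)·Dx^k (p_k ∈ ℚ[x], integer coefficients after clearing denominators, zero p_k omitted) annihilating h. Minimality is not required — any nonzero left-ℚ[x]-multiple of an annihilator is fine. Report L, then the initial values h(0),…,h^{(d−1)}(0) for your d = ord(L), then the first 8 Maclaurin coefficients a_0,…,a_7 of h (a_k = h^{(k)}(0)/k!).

f: a_k = 1, 3, 9/2, 9/2, 27/8, 81/40, 81/80, 243/560, …
g: a_k = -1, -1/2, 1/8, -1/16, 5/128, -7/256, 21/1024, -33/2048, …
h₀=f·g: eliminate ⇒ L₀, order ≤ 1·1.
L = (-7 - 6·x) + (2 + 2·x)·Dx  (order 1).
h: a_k = -1, -7/2, -47/8, -103/16, -667/128, -4277/1280, -9063/5120, -57333/71680, …
ICs: h(0) = -1.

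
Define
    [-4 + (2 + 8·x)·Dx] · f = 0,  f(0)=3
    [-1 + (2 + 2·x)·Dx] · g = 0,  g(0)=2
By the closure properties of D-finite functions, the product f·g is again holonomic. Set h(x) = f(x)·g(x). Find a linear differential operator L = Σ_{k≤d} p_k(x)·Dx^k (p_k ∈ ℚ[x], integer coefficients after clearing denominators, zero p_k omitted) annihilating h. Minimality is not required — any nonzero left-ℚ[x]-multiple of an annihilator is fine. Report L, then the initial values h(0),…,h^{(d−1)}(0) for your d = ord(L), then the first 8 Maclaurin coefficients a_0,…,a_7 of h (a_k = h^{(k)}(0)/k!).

L = (-5 - 8·x) + (2 + 10·x + 8·x^2)·Dx  (order 1).
h: a_k = 6, 15, -27/4, 135/8, -2943/64, 17145/128, -210087/512, 1337175/1024, …
ICs: h(0) = 6.

f: a_k = 3, 6, -6, 12, -30, 84, -252, 792, …
g: a_k = 2, 1, -1/4, 1/8, -5/64, 7/128, -21/512, 33/1024, …
L₀ := L_f ⊗_s L_g (sym. prod.), ord ≤ 1.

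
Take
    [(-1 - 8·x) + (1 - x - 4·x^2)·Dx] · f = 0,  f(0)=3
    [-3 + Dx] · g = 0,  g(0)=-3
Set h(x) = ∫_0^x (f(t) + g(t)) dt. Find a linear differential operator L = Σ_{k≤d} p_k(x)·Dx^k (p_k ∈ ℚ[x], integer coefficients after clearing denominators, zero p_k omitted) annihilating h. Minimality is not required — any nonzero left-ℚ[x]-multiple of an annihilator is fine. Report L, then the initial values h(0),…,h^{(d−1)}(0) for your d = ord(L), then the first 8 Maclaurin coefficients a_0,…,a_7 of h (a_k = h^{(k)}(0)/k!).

f: a_k = 3, 3, 15, 27, 87, 195, 543, 1323, …
g: a_k = -3, -9, -27/2, -27/2, -81/8, -243/40, -243/80, -729/560, …
Sum ⇒ L₀ = lclm(L_f,L_g) in ℚ(x)⟨Dx⟩.
∫: right-multiply L₀ by Dx.
L = (-21 - 9·x - 396·x^2 - 288·x^3)·Dx + (1 + 42·x + 159·x^2 - 72·x^3 - 144·x^4)·Dx^2 + (2 - 13·x - 9·x^2 + 56·x^3 + 48·x^4)·Dx^3  (order 3).
h: a_k = 0, 0, -3, 1/2, 27/8, 123/8, 2519/80, 6171/80, …
ICs: h(0) = 0, h′(0) = 0, h′′(0) = -6.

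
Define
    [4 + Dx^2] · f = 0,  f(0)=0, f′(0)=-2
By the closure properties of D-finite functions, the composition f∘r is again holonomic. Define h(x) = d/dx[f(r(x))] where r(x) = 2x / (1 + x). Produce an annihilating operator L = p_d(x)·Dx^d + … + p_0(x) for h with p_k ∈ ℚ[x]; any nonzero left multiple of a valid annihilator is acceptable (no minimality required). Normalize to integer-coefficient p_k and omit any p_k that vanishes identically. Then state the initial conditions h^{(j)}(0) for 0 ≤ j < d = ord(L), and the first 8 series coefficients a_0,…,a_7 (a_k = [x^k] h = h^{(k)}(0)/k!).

L = (22 + 12·x + 6·x^2) + (6 + 18·x + 18·x^2 + 6·x^3)·Dx + (1 + 4·x + 6·x^2 + 4·x^3 + x^4)·Dx^2  (order 2).
h: a_k = -4, 8, 20, -112, 772/3, -360, 9844/45, 20128/45, …
ICs: h(0) = -4, h′(0) = 8.

f: a_k = 0, -2, 0, 4/3, 0, -4/15, 0, 8/315, …
h₀=f(r): pull back L_f along r ⇒ L₀.
Differentiate: ansatz ord ≤ ord L₀ ⇒ L.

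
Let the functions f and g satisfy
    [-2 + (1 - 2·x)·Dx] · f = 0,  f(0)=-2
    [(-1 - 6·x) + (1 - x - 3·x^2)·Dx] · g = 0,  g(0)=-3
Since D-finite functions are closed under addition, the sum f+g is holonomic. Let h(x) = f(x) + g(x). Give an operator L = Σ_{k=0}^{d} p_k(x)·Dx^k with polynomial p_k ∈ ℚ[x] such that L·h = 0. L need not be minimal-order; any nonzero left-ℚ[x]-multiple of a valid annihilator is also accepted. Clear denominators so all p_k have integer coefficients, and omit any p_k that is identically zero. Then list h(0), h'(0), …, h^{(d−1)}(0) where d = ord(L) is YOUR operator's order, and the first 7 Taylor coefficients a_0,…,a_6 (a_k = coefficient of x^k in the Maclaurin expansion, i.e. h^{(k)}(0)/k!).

L = (8 - 36·x + 108·x^2 - 72·x^3) + (-2·x - 54·x^2 + 192·x^3 - 144·x^4)·Dx + (-1 + 9·x - 23·x^2 + 6·x^3 + 42·x^4 - 36·x^5)·Dx^2  (order 2).
h: a_k = -5, -7, -20, -37, -89, -184, -419, …
ICs: h(0) = -5, h′(0) = -7.

f: a_k = -2, -4, -8, -16, -32, -64, -128, …
g: a_k = -3, -3, -12, -21, -57, -120, -291, …
Sum ⇒ L₀ = lclm(L_f,L_g) in ℚ(x)⟨Dx⟩.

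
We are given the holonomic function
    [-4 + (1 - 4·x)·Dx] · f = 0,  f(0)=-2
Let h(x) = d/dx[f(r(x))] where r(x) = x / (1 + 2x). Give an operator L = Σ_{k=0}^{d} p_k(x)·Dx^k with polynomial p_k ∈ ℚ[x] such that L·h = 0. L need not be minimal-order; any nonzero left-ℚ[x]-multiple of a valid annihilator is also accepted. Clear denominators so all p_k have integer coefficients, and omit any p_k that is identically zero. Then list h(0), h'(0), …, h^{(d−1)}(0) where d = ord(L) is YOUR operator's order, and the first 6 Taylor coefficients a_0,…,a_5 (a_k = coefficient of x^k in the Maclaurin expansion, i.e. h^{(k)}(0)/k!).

f: a_k = -2, -8, -32, -128, -512, -2048, …
Substitute x→r, Dx→(1/r')Dx; clear ⇒ L₀.
h=h₀': d/dx-closure on L₀ ⇒ L.
L = 4 + (-1 + 2·x)·Dx  (order 1).
h: a_k = -8, -32, -96, -256, -640, -1536, …
ICs: h(0) = -8.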